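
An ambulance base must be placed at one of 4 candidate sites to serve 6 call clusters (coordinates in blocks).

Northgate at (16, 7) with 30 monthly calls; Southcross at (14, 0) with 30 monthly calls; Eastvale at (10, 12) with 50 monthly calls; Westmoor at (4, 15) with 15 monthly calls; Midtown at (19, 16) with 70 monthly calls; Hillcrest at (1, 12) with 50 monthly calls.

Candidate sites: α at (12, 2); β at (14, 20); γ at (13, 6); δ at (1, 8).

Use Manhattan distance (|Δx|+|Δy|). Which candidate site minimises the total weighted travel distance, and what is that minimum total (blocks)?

γ, total 3070 blocks

Total weighted distance at each candidate:
  α (12, 2): total = 3825
  β (14, 20): total = 3555
  γ (13, 6): total = 3070
  δ (1, 8): total = 3930
Minimum is at γ with total 3070 blocks.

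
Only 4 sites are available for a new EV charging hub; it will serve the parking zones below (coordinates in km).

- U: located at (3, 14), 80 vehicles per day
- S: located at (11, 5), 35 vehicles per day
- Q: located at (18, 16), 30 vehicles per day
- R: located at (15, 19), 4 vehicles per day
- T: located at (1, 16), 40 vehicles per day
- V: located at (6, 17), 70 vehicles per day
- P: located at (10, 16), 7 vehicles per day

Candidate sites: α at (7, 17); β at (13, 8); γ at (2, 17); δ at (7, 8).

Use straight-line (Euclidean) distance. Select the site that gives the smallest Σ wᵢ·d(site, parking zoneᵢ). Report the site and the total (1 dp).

Total weighted distance at each candidate:
  α (7, 17): total = 1542.5
  β (13, 8): total = 2821.7
  γ (2, 17): total = 1704.5
  δ (7, 8): total = 2308.0
Minimum is at α with total 1542.5 km.

α, total 1542.5 km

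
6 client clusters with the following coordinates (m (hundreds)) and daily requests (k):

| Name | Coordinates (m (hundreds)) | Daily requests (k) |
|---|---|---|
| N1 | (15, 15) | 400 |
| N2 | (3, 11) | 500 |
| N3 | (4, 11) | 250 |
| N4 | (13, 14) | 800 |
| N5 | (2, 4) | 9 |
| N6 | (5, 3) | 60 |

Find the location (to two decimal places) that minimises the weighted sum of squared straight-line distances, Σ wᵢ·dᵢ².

(9.52, 12.71)

The minimiser of Σwᵢ‖p−pᵢ‖² is the weighted centroid p* = (Σwᵢpᵢ)/(Σwᵢ).
Σwᵢ = 2019.
Σwᵢxᵢ = 400·15 + 500·3 + 250·4 + 800·13 + 9·2 + 60·5 = 19218.
Σwᵢyᵢ = 400·15 + 500·11 + 250·11 + 800·14 + 9·4 + 60·3 = 25666.
x* = 19218/2019 = 9.52, y* = 25666/2019 = 12.71.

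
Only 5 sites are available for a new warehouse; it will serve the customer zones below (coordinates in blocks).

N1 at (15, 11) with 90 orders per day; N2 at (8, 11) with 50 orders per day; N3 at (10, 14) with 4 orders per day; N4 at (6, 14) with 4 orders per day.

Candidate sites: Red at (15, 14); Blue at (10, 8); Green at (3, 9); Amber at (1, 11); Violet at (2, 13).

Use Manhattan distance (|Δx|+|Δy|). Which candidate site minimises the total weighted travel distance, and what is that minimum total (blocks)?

Red, total 826 blocks

Total weighted distance at each candidate:
  Red (15, 14): total = 826
  Blue (10, 8): total = 1034
  Green (3, 9): total = 1690
  Amber (1, 11): total = 1690
  Violet (2, 13): total = 1806
Minimum is at Red with total 826 blocks.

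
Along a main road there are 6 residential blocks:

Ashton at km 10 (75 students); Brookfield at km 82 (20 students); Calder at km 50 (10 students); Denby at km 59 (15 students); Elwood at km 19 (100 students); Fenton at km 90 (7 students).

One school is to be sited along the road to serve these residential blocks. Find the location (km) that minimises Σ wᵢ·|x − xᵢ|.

For a sum of weighted absolute distances on a line, the optimum is the weighted median (not the mean). Total weight W = 227; half-weight = 113.5.
Sort by position and accumulate weight:
  km 10 (Ashton, w=75) → cum 75
  km 19 (Elwood, w=100) → cum 175  ≥ 113.5 → median here
  km 50 (Calder, w=10) → cum 185
  km 59 (Denby, w=15) → cum 200
  km 82 (Brookfield, w=20) → cum 220
  km 90 (Fenton, w=7) → cum 227
Optimal location: km 19.

x = 19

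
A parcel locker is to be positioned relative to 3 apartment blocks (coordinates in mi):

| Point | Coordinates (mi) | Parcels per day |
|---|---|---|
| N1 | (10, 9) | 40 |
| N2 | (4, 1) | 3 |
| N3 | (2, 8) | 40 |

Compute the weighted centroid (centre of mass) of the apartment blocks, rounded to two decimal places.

The minimiser of Σwᵢ‖p−pᵢ‖² is the weighted centroid p* = (Σwᵢpᵢ)/(Σwᵢ).
Σwᵢ = 83.
Σwᵢxᵢ = 40·10 + 3·4 + 40·2 = 492.
Σwᵢyᵢ = 40·9 + 3·1 + 40·8 = 683.
x* = 492/83 = 5.93, y* = 683/83 = 8.23.

(5.93, 8.23)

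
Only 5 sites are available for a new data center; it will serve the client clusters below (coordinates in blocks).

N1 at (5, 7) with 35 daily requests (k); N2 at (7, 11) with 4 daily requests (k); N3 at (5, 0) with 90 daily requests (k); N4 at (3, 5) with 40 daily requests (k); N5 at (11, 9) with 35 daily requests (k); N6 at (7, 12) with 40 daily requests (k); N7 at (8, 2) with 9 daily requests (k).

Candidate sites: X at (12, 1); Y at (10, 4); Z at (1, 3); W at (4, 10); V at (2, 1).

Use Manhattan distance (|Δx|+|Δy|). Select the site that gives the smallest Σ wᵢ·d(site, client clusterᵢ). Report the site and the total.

W, total 1974 blocks

Total weighted distance at each candidate:
  X (12, 1): total = 2755
  Y (10, 4): total = 2136
  Z (1, 3): total = 2358
  W (4, 10): total = 1974
  V (2, 1): total = 2233
Minimum is at W with total 1974 blocks.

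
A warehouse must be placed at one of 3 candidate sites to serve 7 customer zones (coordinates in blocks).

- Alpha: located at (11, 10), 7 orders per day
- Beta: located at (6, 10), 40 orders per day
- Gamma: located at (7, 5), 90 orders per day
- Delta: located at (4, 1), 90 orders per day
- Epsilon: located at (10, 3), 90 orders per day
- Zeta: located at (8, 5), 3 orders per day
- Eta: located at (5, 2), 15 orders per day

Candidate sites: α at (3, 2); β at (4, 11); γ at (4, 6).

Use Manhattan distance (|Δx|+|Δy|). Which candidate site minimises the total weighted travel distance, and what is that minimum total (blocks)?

γ, total 2027 blocks

Total weighted distance at each candidate:
  α (3, 2): total = 2136
  β (4, 11): total = 3326
  γ (4, 6): total = 2027
Minimum is at γ with total 2027 blocks.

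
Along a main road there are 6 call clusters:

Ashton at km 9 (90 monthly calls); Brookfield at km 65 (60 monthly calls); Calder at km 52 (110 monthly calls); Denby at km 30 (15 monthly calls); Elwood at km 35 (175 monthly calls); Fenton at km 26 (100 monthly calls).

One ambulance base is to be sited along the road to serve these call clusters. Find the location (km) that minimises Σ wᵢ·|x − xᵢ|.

x = 35

For a sum of weighted absolute distances on a line, the optimum is the weighted median (not the mean). Total weight W = 550; half-weight = 275.
Sort by position and accumulate weight:
  km 9 (Ashton, w=90) → cum 90
  km 26 (Fenton, w=100) → cum 190
  km 30 (Denby, w=15) → cum 205
  km 35 (Elwood, w=175) → cum 380  ≥ 275 → median here
  km 52 (Calder, w=110) → cum 490
  km 65 (Brookfield, w=60) → cum 550
Optimal location: km 35.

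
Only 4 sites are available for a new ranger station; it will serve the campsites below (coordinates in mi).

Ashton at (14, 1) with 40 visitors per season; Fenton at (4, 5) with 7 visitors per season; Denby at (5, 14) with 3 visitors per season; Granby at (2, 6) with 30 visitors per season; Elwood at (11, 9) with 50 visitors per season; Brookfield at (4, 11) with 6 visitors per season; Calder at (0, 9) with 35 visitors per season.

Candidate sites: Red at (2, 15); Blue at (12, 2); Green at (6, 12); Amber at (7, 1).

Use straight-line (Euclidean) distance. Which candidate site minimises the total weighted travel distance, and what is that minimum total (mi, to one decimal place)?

Total weighted distance at each candidate:
  Red (2, 15): total = 1877.5
  Blue (12, 2): total = 1426.1
  Green (6, 12): total = 1357.8
  Amber (7, 1): total = 1448.5
Minimum is at Green with total 1357.8 mi.

Green, total 1357.8 mi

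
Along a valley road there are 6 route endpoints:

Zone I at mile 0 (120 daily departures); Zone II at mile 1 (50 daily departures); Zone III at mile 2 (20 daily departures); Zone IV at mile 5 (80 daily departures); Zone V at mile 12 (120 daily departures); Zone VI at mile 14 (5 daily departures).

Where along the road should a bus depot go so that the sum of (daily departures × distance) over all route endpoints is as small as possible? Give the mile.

x = 5

For a sum of weighted absolute distances on a line, the optimum is the weighted median (not the mean). Total weight W = 395; half-weight = 197.5.
Sort by position and accumulate weight:
  mile 0 (Zone I, w=120) → cum 120
  mile 1 (Zone II, w=50) → cum 170
  mile 2 (Zone III, w=20) → cum 190
  mile 5 (Zone IV, w=80) → cum 270  ≥ 197.5 → median here
  mile 12 (Zone V, w=120) → cum 390
  mile 14 (Zone VI, w=5) → cum 395
Optimal location: mile 5.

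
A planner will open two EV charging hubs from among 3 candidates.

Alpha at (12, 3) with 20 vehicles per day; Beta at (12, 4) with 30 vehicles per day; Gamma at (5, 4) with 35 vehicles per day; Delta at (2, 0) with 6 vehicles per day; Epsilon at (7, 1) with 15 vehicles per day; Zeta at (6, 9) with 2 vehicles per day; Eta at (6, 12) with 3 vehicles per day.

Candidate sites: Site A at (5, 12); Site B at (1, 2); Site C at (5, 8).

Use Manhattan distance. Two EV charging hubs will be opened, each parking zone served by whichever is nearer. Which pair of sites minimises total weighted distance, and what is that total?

{Site B, Site C}, total 852

Evaluate every pair (each demand assigned to the nearer of the two):
  {Site B, Site C}: total = 852
  {Site A, Site C}: total = 918
  {Site A, Site B}: total = 974
Best pair: {Site B, Site C} with total 852.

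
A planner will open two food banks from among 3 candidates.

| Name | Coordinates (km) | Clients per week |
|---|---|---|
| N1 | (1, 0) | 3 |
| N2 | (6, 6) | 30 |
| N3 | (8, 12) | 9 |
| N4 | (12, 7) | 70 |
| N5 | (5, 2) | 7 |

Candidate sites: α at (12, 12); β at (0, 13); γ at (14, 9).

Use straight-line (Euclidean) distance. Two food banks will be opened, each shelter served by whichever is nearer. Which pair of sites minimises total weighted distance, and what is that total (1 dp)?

Evaluate every pair (each demand assigned to the nearer of the two):
  {α, γ}: total = 615.8
  {β, γ}: total = 633.6
  {α, β}: total = 764.3
Best pair: {α, γ} with total 615.8.

{α, γ}, total 615.8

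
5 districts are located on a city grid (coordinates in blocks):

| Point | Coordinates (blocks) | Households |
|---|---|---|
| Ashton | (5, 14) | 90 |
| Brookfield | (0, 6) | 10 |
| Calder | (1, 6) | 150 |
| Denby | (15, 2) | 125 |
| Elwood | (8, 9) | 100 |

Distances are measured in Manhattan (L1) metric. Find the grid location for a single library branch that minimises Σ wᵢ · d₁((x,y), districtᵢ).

(5, 6)

Manhattan distance separates: Σwᵢ(|x−xᵢ|+|y−yᵢ|) = Σwᵢ|x−xᵢ| + Σwᵢ|y−yᵢ|, so x and y are optimised independently as 1-D weighted medians.
Total weight W = 475; half = 237.5.
x-coordinate, sorted with cumulative weight:
  x=0 (Brookfield, w=10) cum 10
  x=1 (Calder, w=150) cum 160
  x=5 (Ashton, w=90) cum 250  ← median
  x=8 (Elwood, w=100) cum 350
  x=15 (Denby, w=125) cum 475
⇒ x* = 5
y-coordinate, sorted with cumulative weight:
  y=2 (Denby, w=125) cum 125
  y=6 (Brookfield, w=10) cum 135
  y=6 (Calder, w=150) cum 285  ← median
  y=9 (Elwood, w=100) cum 385
  y=14 (Ashton, w=90) cum 475
⇒ y* = 6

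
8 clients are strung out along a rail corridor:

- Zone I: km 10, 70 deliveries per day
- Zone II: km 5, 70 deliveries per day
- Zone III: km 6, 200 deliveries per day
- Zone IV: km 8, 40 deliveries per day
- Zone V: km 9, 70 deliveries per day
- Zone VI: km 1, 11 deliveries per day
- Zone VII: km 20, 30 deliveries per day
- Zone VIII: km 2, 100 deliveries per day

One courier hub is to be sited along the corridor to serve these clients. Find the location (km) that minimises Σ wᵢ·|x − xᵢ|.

x = 6

For a sum of weighted absolute distances on a line, the optimum is the weighted median (not the mean). Total weight W = 591; half-weight = 295.5.
Sort by position and accumulate weight:
  km 1 (Zone VI, w=11) → cum 11
  km 2 (Zone VIII, w=100) → cum 111
  km 5 (Zone II, w=70) → cum 181
  km 6 (Zone III, w=200) → cum 381  ≥ 295.5 → median here
  km 8 (Zone IV, w=40) → cum 421
  km 9 (Zone V, w=70) → cum 491
  km 10 (Zone I, w=70) → cum 561
  km 20 (Zone VII, w=30) → cum 591
Optimal location: km 6.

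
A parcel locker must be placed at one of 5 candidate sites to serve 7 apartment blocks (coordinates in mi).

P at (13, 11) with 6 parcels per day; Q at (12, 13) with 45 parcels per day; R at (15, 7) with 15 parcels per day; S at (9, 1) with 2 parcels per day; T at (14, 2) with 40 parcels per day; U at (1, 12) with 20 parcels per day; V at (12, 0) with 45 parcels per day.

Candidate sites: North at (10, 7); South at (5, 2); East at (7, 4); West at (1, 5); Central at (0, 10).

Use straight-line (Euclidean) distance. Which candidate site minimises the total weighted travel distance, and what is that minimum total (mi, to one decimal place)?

North, total 1191.4 mi

Total weighted distance at each candidate:
  North (10, 7): total = 1191.4
  South (5, 2): total = 1737.9
  East (7, 4): total = 1433.3
  West (1, 5): total = 2140.0
  Central (0, 10): total = 2282.4
Minimum is at North with total 1191.4 mi.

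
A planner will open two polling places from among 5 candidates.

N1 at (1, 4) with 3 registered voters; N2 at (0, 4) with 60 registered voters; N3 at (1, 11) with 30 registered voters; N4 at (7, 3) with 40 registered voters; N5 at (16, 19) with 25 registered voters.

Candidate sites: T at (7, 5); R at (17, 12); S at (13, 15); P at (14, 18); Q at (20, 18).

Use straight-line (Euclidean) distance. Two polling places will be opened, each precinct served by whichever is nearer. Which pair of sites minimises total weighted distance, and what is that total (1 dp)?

Evaluate every pair (each demand assigned to the nearer of the two):
  {T, P}: total = 833.0
  {T, Q}: total = 880.1
  {T, S}: total = 902.1
  {T, R}: total = 953.8
  {S, P}: total = 2042.6
  {S, Q}: total = 2089.8
  {R, S}: total = 2111.7
  {R, P}: total = 2218.0
  {R, Q}: total = 2303.1
  {P, Q}: total = 2406.2
Best pair: {T, P} with total 833.0.

{T, P}, total 833.0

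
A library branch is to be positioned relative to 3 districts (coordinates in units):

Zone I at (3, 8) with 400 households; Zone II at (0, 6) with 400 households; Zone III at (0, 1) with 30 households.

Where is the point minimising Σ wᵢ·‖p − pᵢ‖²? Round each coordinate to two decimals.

The minimiser of Σwᵢ‖p−pᵢ‖² is the weighted centroid p* = (Σwᵢpᵢ)/(Σwᵢ).
Σwᵢ = 830.
Σwᵢxᵢ = 400·3 + 400·0 + 30·0 = 1200.
Σwᵢyᵢ = 400·8 + 400·6 + 30·1 = 5630.
x* = 1200/830 = 1.45, y* = 5630/830 = 6.78.

(1.45, 6.78)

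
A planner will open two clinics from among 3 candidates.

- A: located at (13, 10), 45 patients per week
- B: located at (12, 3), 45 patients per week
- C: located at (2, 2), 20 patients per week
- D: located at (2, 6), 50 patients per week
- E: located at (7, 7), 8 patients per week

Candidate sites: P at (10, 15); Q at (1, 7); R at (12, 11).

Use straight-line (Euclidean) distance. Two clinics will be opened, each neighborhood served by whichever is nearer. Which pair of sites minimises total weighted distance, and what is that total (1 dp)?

{Q, R}, total 644.3

Evaluate every pair (each demand assigned to the nearer of the two):
  {Q, R}: total = 644.3
  {P, Q}: total = 1009.8
  {P, R}: total = 1303.0
Best pair: {Q, R} with total 644.3.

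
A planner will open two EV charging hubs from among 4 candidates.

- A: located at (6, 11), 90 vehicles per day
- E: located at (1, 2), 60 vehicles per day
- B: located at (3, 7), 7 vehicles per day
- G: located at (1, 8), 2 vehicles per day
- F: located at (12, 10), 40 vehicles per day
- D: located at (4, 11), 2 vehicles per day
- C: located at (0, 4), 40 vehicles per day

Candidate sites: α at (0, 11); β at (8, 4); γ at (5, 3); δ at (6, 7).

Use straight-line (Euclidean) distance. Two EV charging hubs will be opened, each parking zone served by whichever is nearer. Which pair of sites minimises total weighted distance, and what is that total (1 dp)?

Evaluate every pair (each demand assigned to the nearer of the two):
  {γ, δ}: total = 1119.8
  {α, δ}: total = 1356.2
  {β, δ}: total = 1361.1
  {α, γ}: total = 1433.0
  {β, γ}: total = 1455.2
  {α, β}: total = 1594.6
Best pair: {γ, δ} with total 1119.8.

{γ, δ}, total 1119.8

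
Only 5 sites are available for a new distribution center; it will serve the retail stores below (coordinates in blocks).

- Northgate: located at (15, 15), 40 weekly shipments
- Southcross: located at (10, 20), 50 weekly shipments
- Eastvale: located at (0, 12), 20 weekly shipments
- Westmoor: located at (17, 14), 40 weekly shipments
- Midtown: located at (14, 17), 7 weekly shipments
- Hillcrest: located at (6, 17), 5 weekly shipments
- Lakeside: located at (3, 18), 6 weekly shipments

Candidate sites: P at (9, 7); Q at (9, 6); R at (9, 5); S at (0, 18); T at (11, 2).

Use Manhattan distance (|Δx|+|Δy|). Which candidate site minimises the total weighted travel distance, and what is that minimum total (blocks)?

P, total 2412 blocks

Total weighted distance at each candidate:
  P (9, 7): total = 2412
  Q (9, 6): total = 2580
  R (9, 5): total = 2748
  S (0, 18): total = 2438
  T (11, 2): total = 3140
Minimum is at P with total 2412 blocks.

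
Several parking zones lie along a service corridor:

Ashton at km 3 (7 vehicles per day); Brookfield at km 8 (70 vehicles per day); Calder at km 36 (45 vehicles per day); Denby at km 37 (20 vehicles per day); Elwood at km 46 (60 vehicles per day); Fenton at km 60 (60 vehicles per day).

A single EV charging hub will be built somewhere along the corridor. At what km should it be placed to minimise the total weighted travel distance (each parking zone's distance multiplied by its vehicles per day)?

x = 37

For a sum of weighted absolute distances on a line, the optimum is the weighted median (not the mean). Total weight W = 262; half-weight = 131.
Sort by position and accumulate weight:
  km 3 (Ashton, w=7) → cum 7
  km 8 (Brookfield, w=70) → cum 77
  km 36 (Calder, w=45) → cum 122
  km 37 (Denby, w=20) → cum 142  ≥ 131 → median here
  km 46 (Elwood, w=60) → cum 202
  km 60 (Fenton, w=60) → cum 262
Optimal location: km 37.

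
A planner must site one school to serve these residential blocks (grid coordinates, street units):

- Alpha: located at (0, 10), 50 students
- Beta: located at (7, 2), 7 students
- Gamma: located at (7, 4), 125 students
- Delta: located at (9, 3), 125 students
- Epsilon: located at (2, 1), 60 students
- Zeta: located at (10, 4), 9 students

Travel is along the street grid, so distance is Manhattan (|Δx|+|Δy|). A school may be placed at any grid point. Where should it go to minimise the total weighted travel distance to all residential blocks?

(7, 3)

Manhattan distance separates: Σwᵢ(|x−xᵢ|+|y−yᵢ|) = Σwᵢ|x−xᵢ| + Σwᵢ|y−yᵢ|, so x and y are optimised independently as 1-D weighted medians.
Total weight W = 376; half = 188.
x-coordinate, sorted with cumulative weight:
  x=0 (Alpha, w=50) cum 50
  x=2 (Epsilon, w=60) cum 110
  x=7 (Beta, w=7) cum 117
  x=7 (Gamma, w=125) cum 242  ← median
  x=9 (Delta, w=125) cum 367
  x=10 (Zeta, w=9) cum 376
⇒ x* = 7
y-coordinate, sorted with cumulative weight:
  y=1 (Epsilon, w=60) cum 60
  y=2 (Beta, w=7) cum 67
  y=3 (Delta, w=125) cum 192  ← median
  y=4 (Gamma, w=125) cum 317
  y=4 (Zeta, w=9) cum 326
  y=10 (Alpha, w=50) cum 376
⇒ y* = 3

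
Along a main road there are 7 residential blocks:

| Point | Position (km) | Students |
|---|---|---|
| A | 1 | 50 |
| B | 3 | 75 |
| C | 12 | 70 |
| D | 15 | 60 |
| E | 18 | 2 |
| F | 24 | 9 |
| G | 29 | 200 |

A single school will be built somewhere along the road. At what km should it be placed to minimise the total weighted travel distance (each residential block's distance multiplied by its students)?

For a sum of weighted absolute distances on a line, the optimum is the weighted median (not the mean). Total weight W = 466; half-weight = 233.
Sort by position and accumulate weight:
  km 1 (A, w=50) → cum 50
  km 3 (B, w=75) → cum 125
  km 12 (C, w=70) → cum 195
  km 15 (D, w=60) → cum 255  ≥ 233 → median here
  km 18 (E, w=2) → cum 257
  km 24 (F, w=9) → cum 266
  km 29 (G, w=200) → cum 466
Optimal location: km 15.

x = 15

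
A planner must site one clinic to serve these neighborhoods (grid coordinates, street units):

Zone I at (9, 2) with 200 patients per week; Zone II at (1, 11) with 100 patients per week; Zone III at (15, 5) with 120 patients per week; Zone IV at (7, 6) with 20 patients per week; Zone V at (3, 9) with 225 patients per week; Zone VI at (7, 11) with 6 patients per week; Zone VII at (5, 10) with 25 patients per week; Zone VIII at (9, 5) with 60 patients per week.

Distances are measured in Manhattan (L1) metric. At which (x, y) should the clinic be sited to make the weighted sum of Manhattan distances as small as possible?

Manhattan distance separates: Σwᵢ(|x−xᵢ|+|y−yᵢ|) = Σwᵢ|x−xᵢ| + Σwᵢ|y−yᵢ|, so x and y are optimised independently as 1-D weighted medians.
Total weight W = 756; half = 378.
x-coordinate, sorted with cumulative weight:
  x=1 (Zone II, w=100) cum 100
  x=3 (Zone V, w=225) cum 325
  x=5 (Zone VII, w=25) cum 350
  x=7 (Zone IV, w=20) cum 370
  x=7 (Zone VI, w=6) cum 376
  x=9 (Zone I, w=200) cum 576  ← median
  x=9 (Zone VIII, w=60) cum 636
  x=15 (Zone III, w=120) cum 756
⇒ x* = 9
y-coordinate, sorted with cumulative weight:
  y=2 (Zone I, w=200) cum 200
  y=5 (Zone III, w=120) cum 320
  y=5 (Zone VIII, w=60) cum 380  ← median
  y=6 (Zone IV, w=20) cum 400
  y=9 (Zone V, w=225) cum 625
  y=10 (Zone VII, w=25) cum 650
  y=11 (Zone II, w=100) cum 750
  y=11 (Zone VI, w=6) cum 756
⇒ y* = 5

(9, 5)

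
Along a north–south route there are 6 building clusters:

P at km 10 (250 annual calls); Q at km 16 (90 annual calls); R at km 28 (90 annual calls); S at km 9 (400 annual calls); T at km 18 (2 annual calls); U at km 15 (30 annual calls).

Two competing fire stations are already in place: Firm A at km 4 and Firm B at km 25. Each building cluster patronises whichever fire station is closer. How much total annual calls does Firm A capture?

The indifferent point is the midpoint (4+25)/2 = 14.5; building clusters left of it (closer to Firm A at 4) go to Firm A, those right go to Firm B.
  S at 9 (w=400) → Firm A
  P at 10 (w=250) → Firm A
  U at 15 (w=30) → Firm B
  Q at 16 (w=90) → Firm B
  T at 18 (w=2) → Firm B
  R at 28 (w=90) → Firm B
Firm A captures 650; Firm B captures 212.

650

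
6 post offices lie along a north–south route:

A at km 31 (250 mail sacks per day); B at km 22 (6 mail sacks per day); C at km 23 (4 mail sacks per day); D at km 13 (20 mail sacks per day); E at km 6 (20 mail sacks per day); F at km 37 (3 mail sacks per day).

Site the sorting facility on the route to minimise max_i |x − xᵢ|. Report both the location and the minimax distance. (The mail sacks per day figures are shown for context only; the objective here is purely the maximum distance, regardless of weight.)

The 1-center on a line is the midpoint of the two extreme points: leftmost at 6, rightmost at 37.
Optimal location = (6 + 37)/2 = 21.5; maximum distance = (37 − 6)/2 = 15.5.

location 21.5, max distance 15.5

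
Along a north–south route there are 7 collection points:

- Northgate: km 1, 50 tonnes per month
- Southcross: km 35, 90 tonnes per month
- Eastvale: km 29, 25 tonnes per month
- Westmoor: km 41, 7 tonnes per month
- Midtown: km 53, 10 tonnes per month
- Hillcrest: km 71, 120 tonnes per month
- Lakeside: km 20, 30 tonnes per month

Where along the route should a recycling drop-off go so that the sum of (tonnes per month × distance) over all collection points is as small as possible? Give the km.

x = 35

For a sum of weighted absolute distances on a line, the optimum is the weighted median (not the mean). Total weight W = 332; half-weight = 166.
Sort by position and accumulate weight:
  km 1 (Northgate, w=50) → cum 50
  km 20 (Lakeside, w=30) → cum 80
  km 29 (Eastvale, w=25) → cum 105
  km 35 (Southcross, w=90) → cum 195  ≥ 166 → median here
  km 41 (Westmoor, w=7) → cum 202
  km 53 (Midtown, w=10) → cum 212
  km 71 (Hillcrest, w=120) → cum 332
Optimal location: km 35.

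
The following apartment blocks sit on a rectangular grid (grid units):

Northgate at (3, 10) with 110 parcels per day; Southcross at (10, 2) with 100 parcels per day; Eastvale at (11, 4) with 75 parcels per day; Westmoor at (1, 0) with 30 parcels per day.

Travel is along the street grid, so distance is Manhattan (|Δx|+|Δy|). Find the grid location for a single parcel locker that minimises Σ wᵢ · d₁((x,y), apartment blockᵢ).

(10, 4)

Manhattan distance separates: Σwᵢ(|x−xᵢ|+|y−yᵢ|) = Σwᵢ|x−xᵢ| + Σwᵢ|y−yᵢ|, so x and y are optimised independently as 1-D weighted medians.
Total weight W = 315; half = 157.5.
x-coordinate, sorted with cumulative weight:
  x=1 (Westmoor, w=30) cum 30
  x=3 (Northgate, w=110) cum 140
  x=10 (Southcross, w=100) cum 240  ← median
  x=11 (Eastvale, w=75) cum 315
⇒ x* = 10
y-coordinate, sorted with cumulative weight:
  y=0 (Westmoor, w=30) cum 30
  y=2 (Southcross, w=100) cum 130
  y=4 (Eastvale, w=75) cum 205  ← median
  y=10 (Northgate, w=110) cum 315
⇒ y* = 4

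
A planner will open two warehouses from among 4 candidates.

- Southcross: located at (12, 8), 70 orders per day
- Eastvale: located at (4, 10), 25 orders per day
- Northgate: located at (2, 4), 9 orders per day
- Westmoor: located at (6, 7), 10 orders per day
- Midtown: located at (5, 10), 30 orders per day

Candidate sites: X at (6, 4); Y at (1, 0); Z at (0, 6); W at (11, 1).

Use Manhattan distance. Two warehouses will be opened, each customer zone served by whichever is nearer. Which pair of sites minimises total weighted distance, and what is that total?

{X, W}, total 1036

Evaluate every pair (each demand assigned to the nearer of the two):
  {X, W}: total = 1036
  {Z, W}: total = 1136
  {X, Y}: total = 1176
  {X, Z}: total = 1176
  {Y, W}: total = 1460
  {Y, Z}: total = 1556
Best pair: {X, W} with total 1036.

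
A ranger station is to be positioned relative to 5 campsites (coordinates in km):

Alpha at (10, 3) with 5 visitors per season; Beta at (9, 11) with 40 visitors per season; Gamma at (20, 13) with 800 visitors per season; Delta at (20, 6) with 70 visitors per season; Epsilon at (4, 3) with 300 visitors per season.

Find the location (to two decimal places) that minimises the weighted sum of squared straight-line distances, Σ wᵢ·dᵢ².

(15.65, 10.02)

The minimiser of Σwᵢ‖p−pᵢ‖² is the weighted centroid p* = (Σwᵢpᵢ)/(Σwᵢ).
Σwᵢ = 1215.
Σwᵢxᵢ = 5·10 + 40·9 + 800·20 + 70·20 + 300·4 = 19010.
Σwᵢyᵢ = 5·3 + 40·11 + 800·13 + 70·6 + 300·3 = 12175.
x* = 19010/1215 = 15.65, y* = 12175/1215 = 10.02.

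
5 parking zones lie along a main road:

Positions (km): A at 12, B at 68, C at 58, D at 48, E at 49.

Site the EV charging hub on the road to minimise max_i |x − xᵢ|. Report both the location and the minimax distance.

location 40, max distance 28

The 1-center on a line is the midpoint of the two extreme points: leftmost at 12, rightmost at 68.
Optimal location = (12 + 68)/2 = 40; maximum distance = (68 − 12)/2 = 28.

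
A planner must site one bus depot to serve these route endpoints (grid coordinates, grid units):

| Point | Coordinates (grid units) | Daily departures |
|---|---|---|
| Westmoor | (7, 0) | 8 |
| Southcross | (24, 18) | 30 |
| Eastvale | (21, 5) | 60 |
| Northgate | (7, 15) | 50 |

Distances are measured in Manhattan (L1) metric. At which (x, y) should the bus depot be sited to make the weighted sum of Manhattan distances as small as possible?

(21, 15)

Manhattan distance separates: Σwᵢ(|x−xᵢ|+|y−yᵢ|) = Σwᵢ|x−xᵢ| + Σwᵢ|y−yᵢ|, so x and y are optimised independently as 1-D weighted medians.
Total weight W = 148; half = 74.
x-coordinate, sorted with cumulative weight:
  x=7 (Westmoor, w=8) cum 8
  x=7 (Northgate, w=50) cum 58
  x=21 (Eastvale, w=60) cum 118  ← median
  x=24 (Southcross, w=30) cum 148
⇒ x* = 21
y-coordinate, sorted with cumulative weight:
  y=0 (Westmoor, w=8) cum 8
  y=5 (Eastvale, w=60) cum 68
  y=15 (Northgate, w=50) cum 118  ← median
  y=18 (Southcross, w=30) cum 148
⇒ y* = 15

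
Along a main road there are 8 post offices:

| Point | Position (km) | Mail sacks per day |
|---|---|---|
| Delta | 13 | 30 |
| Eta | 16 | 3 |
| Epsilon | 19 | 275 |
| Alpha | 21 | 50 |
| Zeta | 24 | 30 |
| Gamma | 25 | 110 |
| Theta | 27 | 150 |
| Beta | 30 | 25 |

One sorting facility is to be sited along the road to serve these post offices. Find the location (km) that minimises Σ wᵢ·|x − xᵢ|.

For a sum of weighted absolute distances on a line, the optimum is the weighted median (not the mean). Total weight W = 673; half-weight = 336.5.
Sort by position and accumulate weight:
  km 13 (Delta, w=30) → cum 30
  km 16 (Eta, w=3) → cum 33
  km 19 (Epsilon, w=275) → cum 308
  km 21 (Alpha, w=50) → cum 358  ≥ 336.5 → median here
  km 24 (Zeta, w=30) → cum 388
  km 25 (Gamma, w=110) → cum 498
  km 27 (Theta, w=150) → cum 648
  km 30 (Beta, w=25) → cum 673
Optimal location: km 21.

x = 21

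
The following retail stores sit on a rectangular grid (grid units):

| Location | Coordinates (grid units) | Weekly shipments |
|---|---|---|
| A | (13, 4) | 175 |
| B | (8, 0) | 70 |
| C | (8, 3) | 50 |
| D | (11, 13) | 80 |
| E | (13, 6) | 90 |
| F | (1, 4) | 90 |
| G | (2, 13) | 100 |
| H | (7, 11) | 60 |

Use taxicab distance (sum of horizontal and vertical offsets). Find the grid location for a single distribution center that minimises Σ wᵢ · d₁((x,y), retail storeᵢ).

Manhattan distance separates: Σwᵢ(|x−xᵢ|+|y−yᵢ|) = Σwᵢ|x−xᵢ| + Σwᵢ|y−yᵢ|, so x and y are optimised independently as 1-D weighted medians.
Total weight W = 715; half = 357.5.
x-coordinate, sorted with cumulative weight:
  x=1 (F, w=90) cum 90
  x=2 (G, w=100) cum 190
  x=7 (H, w=60) cum 250
  x=8 (B, w=70) cum 320
  x=8 (C, w=50) cum 370  ← median
  x=11 (D, w=80) cum 450
  x=13 (A, w=175) cum 625
  x=13 (E, w=90) cum 715
⇒ x* = 8
y-coordinate, sorted with cumulative weight:
  y=0 (B, w=70) cum 70
  y=3 (C, w=50) cum 120
  y=4 (A, w=175) cum 295
  y=4 (F, w=90) cum 385  ← median
  y=6 (E, w=90) cum 475
  y=11 (H, w=60) cum 535
  y=13 (D, w=80) cum 615
  y=13 (G, w=100) cum 715
⇒ y* = 4

(8, 4)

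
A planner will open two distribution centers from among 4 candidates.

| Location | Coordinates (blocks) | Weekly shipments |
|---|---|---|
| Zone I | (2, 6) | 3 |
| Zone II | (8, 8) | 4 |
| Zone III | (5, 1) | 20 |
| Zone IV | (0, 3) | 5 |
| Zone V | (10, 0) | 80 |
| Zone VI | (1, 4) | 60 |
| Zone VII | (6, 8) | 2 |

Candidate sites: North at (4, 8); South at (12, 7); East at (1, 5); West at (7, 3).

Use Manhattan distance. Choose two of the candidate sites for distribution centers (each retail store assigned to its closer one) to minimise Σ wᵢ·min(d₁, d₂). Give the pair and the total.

Evaluate every pair (each demand assigned to the nearer of the two):
  {East, West}: total = 677
  {South, East}: total = 995
  {North, West}: total = 1047
  {South, West}: total = 1071
  {North, South}: total = 1377
  {North, East}: total = 1381
Best pair: {East, West} with total 677.

{East, West}, total 677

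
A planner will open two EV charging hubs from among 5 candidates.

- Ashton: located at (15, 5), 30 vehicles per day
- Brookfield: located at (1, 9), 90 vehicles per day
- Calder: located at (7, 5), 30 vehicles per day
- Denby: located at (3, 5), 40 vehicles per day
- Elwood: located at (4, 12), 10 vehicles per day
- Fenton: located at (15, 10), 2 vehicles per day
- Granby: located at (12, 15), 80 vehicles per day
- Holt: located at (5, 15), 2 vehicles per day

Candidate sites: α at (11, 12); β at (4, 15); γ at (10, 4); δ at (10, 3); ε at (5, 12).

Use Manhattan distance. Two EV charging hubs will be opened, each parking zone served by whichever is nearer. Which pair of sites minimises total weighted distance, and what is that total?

Evaluate every pair (each demand assigned to the nearer of the two):
  {α, ε}: total = 1938
  {γ, ε}: total = 2088
  {β, γ}: total = 2124
  {δ, ε}: total = 2190
  {α, γ}: total = 2210
  {β, δ}: total = 2226
  {α, β}: total = 2274
  {α, δ}: total = 2310
  {β, ε}: total = 2446
  {γ, δ}: total = 3114
Best pair: {α, ε} with total 1938.

{α, ε}, total 1938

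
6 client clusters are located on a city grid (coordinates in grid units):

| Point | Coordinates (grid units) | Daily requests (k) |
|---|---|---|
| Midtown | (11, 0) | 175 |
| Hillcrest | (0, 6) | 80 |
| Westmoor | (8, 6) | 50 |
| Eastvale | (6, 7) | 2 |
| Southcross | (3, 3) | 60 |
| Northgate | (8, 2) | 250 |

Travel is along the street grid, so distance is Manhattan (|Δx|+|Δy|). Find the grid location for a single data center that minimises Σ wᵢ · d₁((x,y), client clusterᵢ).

(8, 2)

Manhattan distance separates: Σwᵢ(|x−xᵢ|+|y−yᵢ|) = Σwᵢ|x−xᵢ| + Σwᵢ|y−yᵢ|, so x and y are optimised independently as 1-D weighted medians.
Total weight W = 617; half = 308.5.
x-coordinate, sorted with cumulative weight:
  x=0 (Hillcrest, w=80) cum 80
  x=3 (Southcross, w=60) cum 140
  x=6 (Eastvale, w=2) cum 142
  x=8 (Westmoor, w=50) cum 192
  x=8 (Northgate, w=250) cum 442  ← median
  x=11 (Midtown, w=175) cum 617
⇒ x* = 8
y-coordinate, sorted with cumulative weight:
  y=0 (Midtown, w=175) cum 175
  y=2 (Northgate, w=250) cum 425  ← median
  y=3 (Southcross, w=60) cum 485
  y=6 (Hillcrest, w=80) cum 565
  y=6 (Westmoor, w=50) cum 615
  y=7 (Eastvale, w=2) cum 617
⇒ y* = 2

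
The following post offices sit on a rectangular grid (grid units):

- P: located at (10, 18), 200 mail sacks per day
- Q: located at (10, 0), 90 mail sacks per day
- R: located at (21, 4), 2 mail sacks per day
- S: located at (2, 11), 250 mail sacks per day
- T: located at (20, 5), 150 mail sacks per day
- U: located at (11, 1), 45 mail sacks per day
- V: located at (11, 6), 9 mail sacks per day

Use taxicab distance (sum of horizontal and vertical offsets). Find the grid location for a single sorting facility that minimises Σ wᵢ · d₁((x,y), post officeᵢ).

(10, 11)

Manhattan distance separates: Σwᵢ(|x−xᵢ|+|y−yᵢ|) = Σwᵢ|x−xᵢ| + Σwᵢ|y−yᵢ|, so x and y are optimised independently as 1-D weighted medians.
Total weight W = 746; half = 373.
x-coordinate, sorted with cumulative weight:
  x=2 (S, w=250) cum 250
  x=10 (P, w=200) cum 450  ← median
  x=10 (Q, w=90) cum 540
  x=11 (U, w=45) cum 585
  x=11 (V, w=9) cum 594
  x=20 (T, w=150) cum 744
  x=21 (R, w=2) cum 746
⇒ x* = 10
y-coordinate, sorted with cumulative weight:
  y=0 (Q, w=90) cum 90
  y=1 (U, w=45) cum 135
  y=4 (R, w=2) cum 137
  y=5 (T, w=150) cum 287
  y=6 (V, w=9) cum 296
  y=11 (S, w=250) cum 546  ← median
  y=18 (P, w=200) cum 746
⇒ y* = 11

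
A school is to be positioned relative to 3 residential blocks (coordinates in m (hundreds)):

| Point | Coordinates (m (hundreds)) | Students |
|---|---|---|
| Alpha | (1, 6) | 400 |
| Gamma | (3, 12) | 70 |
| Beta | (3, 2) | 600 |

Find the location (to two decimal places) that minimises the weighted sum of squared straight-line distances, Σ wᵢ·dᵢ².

(2.25, 4.15)

The minimiser of Σwᵢ‖p−pᵢ‖² is the weighted centroid p* = (Σwᵢpᵢ)/(Σwᵢ).
Σwᵢ = 1070.
Σwᵢxᵢ = 400·1 + 70·3 + 600·3 = 2410.
Σwᵢyᵢ = 400·6 + 70·12 + 600·2 = 4440.
x* = 2410/1070 = 2.25, y* = 4440/1070 = 4.15.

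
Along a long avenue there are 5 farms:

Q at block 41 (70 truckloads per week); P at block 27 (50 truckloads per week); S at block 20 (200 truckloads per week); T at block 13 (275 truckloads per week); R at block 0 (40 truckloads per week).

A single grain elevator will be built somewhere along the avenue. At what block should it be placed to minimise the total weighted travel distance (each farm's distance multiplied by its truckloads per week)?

For a sum of weighted absolute distances on a line, the optimum is the weighted median (not the mean). Total weight W = 635; half-weight = 317.5.
Sort by position and accumulate weight:
  block 0 (R, w=40) → cum 40
  block 13 (T, w=275) → cum 315
  block 20 (S, w=200) → cum 515  ≥ 317.5 → median here
  block 27 (P, w=50) → cum 565
  block 41 (Q, w=70) → cum 635
Optimal location: block 20.

x = 20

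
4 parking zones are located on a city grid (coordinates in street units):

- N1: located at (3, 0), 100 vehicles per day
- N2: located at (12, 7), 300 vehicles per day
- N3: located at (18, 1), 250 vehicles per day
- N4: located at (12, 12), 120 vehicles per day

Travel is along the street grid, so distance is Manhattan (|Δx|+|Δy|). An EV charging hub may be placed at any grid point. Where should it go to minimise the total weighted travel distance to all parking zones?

(12, 7)

Manhattan distance separates: Σwᵢ(|x−xᵢ|+|y−yᵢ|) = Σwᵢ|x−xᵢ| + Σwᵢ|y−yᵢ|, so x and y are optimised independently as 1-D weighted medians.
Total weight W = 770; half = 385.
x-coordinate, sorted with cumulative weight:
  x=3 (N1, w=100) cum 100
  x=12 (N2, w=300) cum 400  ← median
  x=12 (N4, w=120) cum 520
  x=18 (N3, w=250) cum 770
⇒ x* = 12
y-coordinate, sorted with cumulative weight:
  y=0 (N1, w=100) cum 100
  y=1 (N3, w=250) cum 350
  y=7 (N2, w=300) cum 650  ← median
  y=12 (N4, w=120) cum 770
⇒ y* = 7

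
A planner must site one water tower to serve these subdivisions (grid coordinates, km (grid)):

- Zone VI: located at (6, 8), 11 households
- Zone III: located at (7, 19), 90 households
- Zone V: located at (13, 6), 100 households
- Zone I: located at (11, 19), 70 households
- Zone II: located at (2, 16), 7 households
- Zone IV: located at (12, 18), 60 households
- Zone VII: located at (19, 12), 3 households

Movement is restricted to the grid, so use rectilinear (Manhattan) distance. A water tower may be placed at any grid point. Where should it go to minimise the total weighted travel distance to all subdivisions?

(11, 18)

Manhattan distance separates: Σwᵢ(|x−xᵢ|+|y−yᵢ|) = Σwᵢ|x−xᵢ| + Σwᵢ|y−yᵢ|, so x and y are optimised independently as 1-D weighted medians.
Total weight W = 341; half = 170.5.
x-coordinate, sorted with cumulative weight:
  x=2 (Zone II, w=7) cum 7
  x=6 (Zone VI, w=11) cum 18
  x=7 (Zone III, w=90) cum 108
  x=11 (Zone I, w=70) cum 178  ← median
  x=12 (Zone IV, w=60) cum 238
  x=13 (Zone V, w=100) cum 338
  x=19 (Zone VII, w=3) cum 341
⇒ x* = 11
y-coordinate, sorted with cumulative weight:
  y=6 (Zone V, w=100) cum 100
  y=8 (Zone VI, w=11) cum 111
  y=12 (Zone VII, w=3) cum 114
  y=16 (Zone II, w=7) cum 121
  y=18 (Zone IV, w=60) cum 181  ← median
  y=19 (Zone III, w=90) cum 271
  y=19 (Zone I, w=70) cum 341
⇒ y* = 18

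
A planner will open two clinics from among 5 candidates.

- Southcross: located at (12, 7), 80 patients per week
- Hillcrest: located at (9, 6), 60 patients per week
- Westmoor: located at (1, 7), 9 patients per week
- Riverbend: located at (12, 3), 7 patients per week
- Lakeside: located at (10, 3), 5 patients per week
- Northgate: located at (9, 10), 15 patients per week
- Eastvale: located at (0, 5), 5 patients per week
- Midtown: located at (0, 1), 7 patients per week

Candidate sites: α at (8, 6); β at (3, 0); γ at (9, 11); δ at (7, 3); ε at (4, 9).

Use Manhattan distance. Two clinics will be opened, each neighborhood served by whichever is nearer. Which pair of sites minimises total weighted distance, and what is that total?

Evaluate every pair (each demand assigned to the nearer of the two):
  {α, β}: total = 749
  {α, γ}: total = 757
  {α, δ}: total = 765
  {α, ε}: total = 778
  {γ, δ}: total = 1123
  {β, γ}: total = 1146
  {γ, ε}: total = 1166
  {δ, ε}: total = 1308
  {β, δ}: total = 1354
  {β, ε}: total = 1617
Best pair: {α, β} with total 749.

{α, β}, total 749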